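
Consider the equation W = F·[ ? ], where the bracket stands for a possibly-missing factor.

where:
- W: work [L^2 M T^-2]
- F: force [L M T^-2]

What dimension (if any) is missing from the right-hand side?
[L] — length (e.g. a distance d)

W has dimensions [L^2 M T^-2]; F has dimensions [L M T^-2].
The bracketed factor must supply [L^2 M T^-2] / [L M T^-2] = [L].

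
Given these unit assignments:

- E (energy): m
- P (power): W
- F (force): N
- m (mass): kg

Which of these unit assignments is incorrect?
E

The variable E (energy) should have units J, not m.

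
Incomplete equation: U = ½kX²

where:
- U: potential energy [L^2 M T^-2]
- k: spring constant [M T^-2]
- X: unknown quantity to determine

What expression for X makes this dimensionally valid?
X = x (displacement), dimensions [L]

U has dimensions [L^2 M T^-2]; the rest of the RHS (½k) has dimensions [M T^-2].
So X² must have dimensions [L^2], i.e. X has dimensions [L] — X = x (displacement).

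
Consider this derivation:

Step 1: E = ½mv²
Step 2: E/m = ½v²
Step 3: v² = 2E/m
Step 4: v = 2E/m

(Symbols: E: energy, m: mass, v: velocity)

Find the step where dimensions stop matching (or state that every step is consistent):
Step 4

Step 1: E = ½mv² → LHS [L^2 M T^-2], RHS [L^2 M T^-2] ✓
Step 2: E/m = ½v² → LHS [L^2 T^-2], RHS [L^2 T^-2] ✓
Step 3: v² = 2E/m → LHS [L^2 T^-2], RHS [L^2 T^-2] ✓
Step 4: v = 2E/m → LHS [L T^-1], RHS [L^2 T^-2] ✗

The first dimensional inconsistency appears in step 4: v = 2E/m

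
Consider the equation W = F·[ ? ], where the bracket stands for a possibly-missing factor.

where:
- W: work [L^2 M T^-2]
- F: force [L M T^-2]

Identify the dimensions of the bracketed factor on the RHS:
[L] — length (e.g. a distance d)

W has dimensions [L^2 M T^-2]; F has dimensions [L M T^-2].
The bracketed factor must supply [L^2 M T^-2] / [L M T^-2] = [L].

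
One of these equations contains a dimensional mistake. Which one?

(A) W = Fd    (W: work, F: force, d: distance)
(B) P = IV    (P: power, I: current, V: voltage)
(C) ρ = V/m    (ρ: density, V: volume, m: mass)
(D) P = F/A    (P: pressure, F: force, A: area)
(C) ρ = V/m

The equation (C) ρ = V/m is dimensionally incorrect.

LHS (ρ): [L^-3 M]
RHS (V/m): [L^3 M^-1] ✗

The dimensions do not match. The other three equations balance.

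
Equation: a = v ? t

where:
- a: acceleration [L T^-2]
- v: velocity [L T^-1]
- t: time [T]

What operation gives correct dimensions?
division (÷): a = v ÷ t

a [L T^-2]; v [L T^-1]; t [T].
v × t → [L] ✗
v ÷ t → [L T^-2] ✓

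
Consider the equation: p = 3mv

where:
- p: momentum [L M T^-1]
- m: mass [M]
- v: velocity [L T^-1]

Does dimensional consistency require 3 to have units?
No

p has dimensions [L M T^-1] and mv already has dimensions [L M T^-1], so the equation balances without 3 contributing any dimensions. 3 is a pure (dimensionless) number; changing or removing it would not affect dimensional consistency.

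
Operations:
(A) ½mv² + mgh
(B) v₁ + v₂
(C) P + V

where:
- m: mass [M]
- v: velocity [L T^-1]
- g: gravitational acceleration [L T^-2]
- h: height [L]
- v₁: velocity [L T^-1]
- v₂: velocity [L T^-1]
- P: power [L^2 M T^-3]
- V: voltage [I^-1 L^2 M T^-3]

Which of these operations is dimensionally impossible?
(C) P + V

(A) ½mv² + mgh: ½mv² [L^2 M T^-2] and mgh [L^2 M T^-2] — same dimensions ✓
(B) v₁ + v₂: v₁ [L T^-1] and v₂ [L T^-1] — same dimensions ✓
(C) P + V: P [L^2 M T^-3] and V [I^-1 L^2 M T^-3] — different dimensions cannot be added/subtracted ✗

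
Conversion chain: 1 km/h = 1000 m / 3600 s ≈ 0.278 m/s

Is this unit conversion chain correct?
The chain is correct (no errors).

Correct: 1 km = 1000 m, 1 h = 3600 s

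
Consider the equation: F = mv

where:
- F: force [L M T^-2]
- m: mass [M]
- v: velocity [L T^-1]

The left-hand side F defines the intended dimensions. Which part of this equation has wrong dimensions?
The right-hand side term mv

F has dimensions [L M T^-2], but mv has dimensions [L M T^-1], so the term mv is dimensionally wrong for F.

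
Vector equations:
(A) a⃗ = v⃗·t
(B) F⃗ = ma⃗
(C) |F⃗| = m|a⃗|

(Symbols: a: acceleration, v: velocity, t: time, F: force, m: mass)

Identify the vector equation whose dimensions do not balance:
(A) a⃗ = v⃗·t

(A) a⃗ = v⃗·t: LHS [L T^-2], RHS [L] ✗ — acceleration is velocity per time; should be v⃗/t
(B) F⃗ = ma⃗: LHS [L M T^-2], RHS [L M T^-2] ✓ — Force and acceleration are vectors, mass is a scalar
(C) |F⃗| = m|a⃗|: LHS [L M T^-2], RHS [L M T^-2] ✓ — magnitudes of vectors are scalars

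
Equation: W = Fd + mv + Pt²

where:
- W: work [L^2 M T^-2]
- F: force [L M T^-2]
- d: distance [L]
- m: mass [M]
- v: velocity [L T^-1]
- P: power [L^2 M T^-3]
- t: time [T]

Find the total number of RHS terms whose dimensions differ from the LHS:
2

LHS W: [L^2 M T^-2]
- Fd: [L^2 M T^-2] ✓
- mv: [L M T^-1] ✗
- Pt²: [L^2 M T^-1] ✗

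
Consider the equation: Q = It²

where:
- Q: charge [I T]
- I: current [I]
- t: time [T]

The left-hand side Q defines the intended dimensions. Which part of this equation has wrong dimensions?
The right-hand side term It²

Q has dimensions [I T], but It² has dimensions [I T^2], so the term It² is dimensionally wrong for Q.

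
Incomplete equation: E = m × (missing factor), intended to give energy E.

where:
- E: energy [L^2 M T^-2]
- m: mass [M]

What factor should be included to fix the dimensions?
v² (velocity squared), dimensions [L^2 T^-2]

E has dimensions [L^2 M T^-2] and m has dimensions [M].
The missing factor must have dimensions [L^2 M T^-2] / [M] = [L^2 T^-2], i.e. velocity squared (v²).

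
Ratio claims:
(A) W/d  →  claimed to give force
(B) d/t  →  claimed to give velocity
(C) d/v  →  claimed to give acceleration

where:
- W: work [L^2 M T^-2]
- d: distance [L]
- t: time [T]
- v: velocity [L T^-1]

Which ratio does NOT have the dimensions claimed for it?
(C) d/v does not give acceleration

(A) W/d: [L M T^-2] = force [L M T^-2] ✓
(B) d/t: [L T^-1] = velocity [L T^-1] ✓
(C) d/v: [T] ≠ acceleration [L T^-2] ✗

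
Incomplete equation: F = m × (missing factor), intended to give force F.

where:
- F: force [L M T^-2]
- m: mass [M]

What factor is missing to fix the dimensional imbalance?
a (acceleration), dimensions [L T^-2]

F has dimensions [L M T^-2] and m has dimensions [M].
The missing factor must have dimensions [L M T^-2] / [M] = [L T^-2], i.e. acceleration (a).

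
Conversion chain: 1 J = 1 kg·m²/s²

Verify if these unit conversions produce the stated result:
The chain is correct (no errors).

Correct: Joule is defined as kg·m²/s²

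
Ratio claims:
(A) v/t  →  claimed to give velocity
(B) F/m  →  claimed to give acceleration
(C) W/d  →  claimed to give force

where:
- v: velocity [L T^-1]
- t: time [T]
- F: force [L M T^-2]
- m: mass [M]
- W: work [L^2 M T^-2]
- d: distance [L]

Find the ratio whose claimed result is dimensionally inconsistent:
(A) v/t does not give velocity

(A) v/t: [L T^-2] ≠ velocity [L T^-1] ✗
(B) F/m: [L T^-2] = acceleration [L T^-2] ✓
(C) W/d: [L M T^-2] = force [L M T^-2] ✓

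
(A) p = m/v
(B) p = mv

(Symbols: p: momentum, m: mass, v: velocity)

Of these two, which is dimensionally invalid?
(A)

(A) p = m/v: LHS [L M T^-1], RHS [L^-1 M T] ✗
(B) p = mv: LHS [L M T^-1], RHS [L M T^-1] ✓

Expression (A) p = m/v is dimensionally incorrect.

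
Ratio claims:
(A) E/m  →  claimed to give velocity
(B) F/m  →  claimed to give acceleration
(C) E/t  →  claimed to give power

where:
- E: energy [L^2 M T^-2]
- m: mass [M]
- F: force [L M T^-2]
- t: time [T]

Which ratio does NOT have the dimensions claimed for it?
(A) E/m does not give velocity

(A) E/m: [L^2 T^-2] ≠ velocity [L T^-1] ✗
(B) F/m: [L T^-2] = acceleration [L T^-2] ✓
(C) E/t: [L^2 M T^-3] = power [L^2 M T^-3] ✓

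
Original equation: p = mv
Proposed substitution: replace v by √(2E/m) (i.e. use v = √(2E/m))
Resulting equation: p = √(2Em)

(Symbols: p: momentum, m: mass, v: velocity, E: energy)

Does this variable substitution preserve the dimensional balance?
Yes

[v] = [L T^-1] and [√(2E/m)] = [L T^-1]. These match, so the substitution replaces a quantity by one of the same dimensions and the result p = √(2Em) has LHS [L M T^-1] vs RHS [L M T^-1] — still consistent.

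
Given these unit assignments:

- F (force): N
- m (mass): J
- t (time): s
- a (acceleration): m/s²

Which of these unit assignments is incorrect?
m

The variable m (mass) should have units kg, not J.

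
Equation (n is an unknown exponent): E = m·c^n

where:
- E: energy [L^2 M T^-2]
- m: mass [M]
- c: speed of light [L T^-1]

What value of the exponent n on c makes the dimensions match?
n = 2

E has dimensions [L^2 M T^-2]; c has dimensions [L T^-1].
The rest of the RHS has dimensions [M], so c^n must supply [L^2 T^-2].
With n = 2: m·c^2 has dimensions [L^2 M T^-2], matching the LHS ✓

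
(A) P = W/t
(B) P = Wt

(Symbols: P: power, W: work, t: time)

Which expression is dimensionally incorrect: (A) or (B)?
(B)

(A) P = W/t: LHS [L^2 M T^-3], RHS [L^2 M T^-3] ✓
(B) P = Wt: LHS [L^2 M T^-3], RHS [L^2 M T^-1] ✗

Expression (B) P = Wt is dimensionally incorrect.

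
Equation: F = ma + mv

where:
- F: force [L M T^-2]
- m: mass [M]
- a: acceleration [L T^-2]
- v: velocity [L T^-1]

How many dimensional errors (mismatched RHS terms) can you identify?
1

LHS F: [L M T^-2]
- ma: [L M T^-2] ✓
- mv: [L M T^-1] ✗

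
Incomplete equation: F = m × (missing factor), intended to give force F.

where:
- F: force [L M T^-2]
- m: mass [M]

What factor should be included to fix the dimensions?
a (acceleration), dimensions [L T^-2]

F has dimensions [L M T^-2] and m has dimensions [M].
The missing factor must have dimensions [L M T^-2] / [M] = [L T^-2], i.e. acceleration (a).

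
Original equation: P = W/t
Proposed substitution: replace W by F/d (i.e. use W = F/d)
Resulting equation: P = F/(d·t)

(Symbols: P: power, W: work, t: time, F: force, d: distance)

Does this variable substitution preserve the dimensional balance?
No

[W] = [L^2 M T^-2] and [F/d] = [M T^-2]. These differ, so the substitution replaces a quantity by one of different dimensions and the result P = F/(d·t) has LHS [L^2 M T^-3] vs RHS [M T^-3] — inconsistent.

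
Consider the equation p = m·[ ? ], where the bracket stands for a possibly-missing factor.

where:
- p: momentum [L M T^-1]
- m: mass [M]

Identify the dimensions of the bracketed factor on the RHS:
[L T^-1] — velocity (e.g. v)

p has dimensions [L M T^-1]; m has dimensions [M].
The bracketed factor must supply [L M T^-1] / [M] = [L T^-1].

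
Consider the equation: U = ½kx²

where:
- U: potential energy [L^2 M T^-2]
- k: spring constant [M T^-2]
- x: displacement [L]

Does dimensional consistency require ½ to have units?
No

U has dimensions [L^2 M T^-2] and kx² already has dimensions [L^2 M T^-2], so the equation balances without ½ contributing any dimensions. ½ is a pure (dimensionless) number; changing or removing it would not affect dimensional consistency.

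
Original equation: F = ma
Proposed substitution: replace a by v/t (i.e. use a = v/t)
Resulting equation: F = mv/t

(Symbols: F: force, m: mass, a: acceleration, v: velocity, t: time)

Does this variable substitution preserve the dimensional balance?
Yes

[a] = [L T^-2] and [v/t] = [L T^-2]. These match, so the substitution replaces a quantity by one of the same dimensions and the result F = mv/t has LHS [L M T^-2] vs RHS [L M T^-2] — still consistent.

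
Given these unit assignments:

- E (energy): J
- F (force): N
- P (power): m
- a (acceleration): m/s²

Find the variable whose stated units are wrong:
P

The variable P (power) should have units W, not m.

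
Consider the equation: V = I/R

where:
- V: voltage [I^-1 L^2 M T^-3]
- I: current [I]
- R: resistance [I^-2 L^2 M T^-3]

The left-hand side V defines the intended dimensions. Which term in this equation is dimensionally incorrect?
The right-hand side term I/R

V has dimensions [I^-1 L^2 M T^-3], but I/R has dimensions [I^3 L^-2 M^-1 T^3], so the term I/R is dimensionally wrong for V.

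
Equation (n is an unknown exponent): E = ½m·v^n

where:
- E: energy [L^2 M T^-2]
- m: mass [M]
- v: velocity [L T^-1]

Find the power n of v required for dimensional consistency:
n = 2

E has dimensions [L^2 M T^-2]; v has dimensions [L T^-1].
The rest of the RHS has dimensions [M], so v^n must supply [L^2 T^-2].
With n = 2: ½m·v^2 has dimensions [L^2 M T^-2], matching the LHS ✓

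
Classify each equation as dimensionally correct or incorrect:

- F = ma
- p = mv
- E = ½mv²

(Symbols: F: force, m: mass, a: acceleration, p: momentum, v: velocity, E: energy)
Dimensionally correct: F = ma, p = mv, E = ½mv²
Dimensionally incorrect: none
Ordered (correct first, then incorrect): F = ma, p = mv, E = ½mv²

- F = ma: LHS [L M T^-2], RHS [L M T^-2] → correct ✓
- p = mv: LHS [L M T^-1], RHS [L M T^-1] → correct ✓
- E = ½mv²: LHS [L^2 M T^-2], RHS [L^2 M T^-2] → correct ✓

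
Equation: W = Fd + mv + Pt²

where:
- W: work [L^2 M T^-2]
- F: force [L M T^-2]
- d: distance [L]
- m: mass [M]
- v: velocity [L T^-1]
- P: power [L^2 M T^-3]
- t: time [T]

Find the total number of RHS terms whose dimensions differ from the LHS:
2

LHS W: [L^2 M T^-2]
- Fd: [L^2 M T^-2] ✓
- mv: [L M T^-1] ✗
- Pt²: [L^2 M T^-1] ✗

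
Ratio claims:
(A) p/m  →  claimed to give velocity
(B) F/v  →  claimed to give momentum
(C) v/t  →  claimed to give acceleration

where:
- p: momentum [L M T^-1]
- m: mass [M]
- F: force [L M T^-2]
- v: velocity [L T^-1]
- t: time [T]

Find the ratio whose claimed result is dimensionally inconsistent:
(B) F/v does not give momentum

(A) p/m: [L T^-1] = velocity [L T^-1] ✓
(B) F/v: [M T^-1] ≠ momentum [L M T^-1] ✗
(C) v/t: [L T^-2] = acceleration [L T^-2] ✓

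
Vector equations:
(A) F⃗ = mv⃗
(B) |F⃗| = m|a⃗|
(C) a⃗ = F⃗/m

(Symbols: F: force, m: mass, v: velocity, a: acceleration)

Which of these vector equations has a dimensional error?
(A) F⃗ = mv⃗

(A) F⃗ = mv⃗: LHS [L M T^-2], RHS [L M T^-1] ✗ — mass times velocity is momentum, not force; should be ma⃗
(B) |F⃗| = m|a⃗|: LHS [L M T^-2], RHS [L M T^-2] ✓ — magnitudes of vectors are scalars
(C) a⃗ = F⃗/m: LHS [L T^-2], RHS [L T^-2] ✓ — force (vector) divided by mass (scalar)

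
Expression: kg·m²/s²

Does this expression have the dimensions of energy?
Yes

The expression kg·m²/s² has dimensions [L^2 M T^-2], which is exactly energy [L^2 M T^-2].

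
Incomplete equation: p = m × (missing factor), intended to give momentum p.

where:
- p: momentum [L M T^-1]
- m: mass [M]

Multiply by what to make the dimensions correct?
v (velocity), dimensions [L T^-1]

p has dimensions [L M T^-1] and m has dimensions [M].
The missing factor must have dimensions [L M T^-1] / [M] = [L T^-1], i.e. velocity (v).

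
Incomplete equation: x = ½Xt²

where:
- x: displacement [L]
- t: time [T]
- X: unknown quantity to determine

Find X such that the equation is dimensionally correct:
X = a (acceleration), dimensions [L T^-2]

x has dimensions [L]; the rest of the RHS (½ t²) has dimensions [T^2].
So X must have dimensions [L T^-2] — X = a (acceleration).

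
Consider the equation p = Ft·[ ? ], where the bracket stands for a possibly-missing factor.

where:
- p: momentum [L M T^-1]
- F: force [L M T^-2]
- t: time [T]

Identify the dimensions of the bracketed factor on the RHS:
Nothing is missing — the bracketed factor must be dimensionless.

p has dimensions [L M T^-1] and Ft already has dimensions [L M T^-1], so p = Ft is dimensionally complete.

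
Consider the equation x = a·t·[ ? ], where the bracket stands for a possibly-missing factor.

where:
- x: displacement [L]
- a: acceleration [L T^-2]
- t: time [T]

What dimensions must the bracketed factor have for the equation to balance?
[T] — time (e.g. t)

x has dimensions [L]; a·t has dimensions [L T^-1].
The bracketed factor must supply [L] / [L T^-1] = [T].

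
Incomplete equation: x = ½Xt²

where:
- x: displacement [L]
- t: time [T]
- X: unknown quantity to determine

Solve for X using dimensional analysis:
X = a (acceleration), dimensions [L T^-2]

x has dimensions [L]; the rest of the RHS (½ t²) has dimensions [T^2].
So X must have dimensions [L T^-2] — X = a (acceleration).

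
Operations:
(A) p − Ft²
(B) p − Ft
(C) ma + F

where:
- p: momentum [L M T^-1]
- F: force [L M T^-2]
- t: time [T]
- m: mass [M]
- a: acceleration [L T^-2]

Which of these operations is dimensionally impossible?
(A) p − Ft²

(A) p − Ft²: p [L M T^-1] and Ft² [L M] — different dimensions cannot be added/subtracted ✗
(B) p − Ft: p [L M T^-1] and Ft [L M T^-1] — same dimensions ✓
(C) ma + F: ma [L M T^-2] and F [L M T^-2] — same dimensions ✓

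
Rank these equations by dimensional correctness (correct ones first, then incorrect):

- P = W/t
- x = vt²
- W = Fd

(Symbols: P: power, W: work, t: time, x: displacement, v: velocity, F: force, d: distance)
Dimensionally correct: P = W/t, W = Fd
Dimensionally incorrect: x = vt²
Ordered (correct first, then incorrect): P = W/t, W = Fd, x = vt²

- P = W/t: LHS [L^2 M T^-3], RHS [L^2 M T^-3] → correct ✓
- x = vt²: LHS [L], RHS [L T] → incorrect ✗
- W = Fd: LHS [L^2 M T^-2], RHS [L^2 M T^-2] → correct ✓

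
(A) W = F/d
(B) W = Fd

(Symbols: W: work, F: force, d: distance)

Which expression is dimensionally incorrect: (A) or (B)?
(A)

(A) W = F/d: LHS [L^2 M T^-2], RHS [M T^-2] ✗
(B) W = Fd: LHS [L^2 M T^-2], RHS [L^2 M T^-2] ✓

Expression (A) W = F/d is dimensionally incorrect.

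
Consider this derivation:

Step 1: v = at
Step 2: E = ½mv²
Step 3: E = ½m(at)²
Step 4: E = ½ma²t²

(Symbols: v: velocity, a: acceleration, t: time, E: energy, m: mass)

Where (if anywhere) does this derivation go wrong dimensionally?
No step introduces an error — all steps are dimensionally consistent.

Step 1: v = at → LHS [L T^-1], RHS [L T^-1] ✓
Step 2: E = ½mv² → LHS [L^2 M T^-2], RHS [L^2 M T^-2] ✓
Step 3: E = ½m(at)² → LHS [L^2 M T^-2], RHS [L^2 M T^-2] ✓
Step 4: E = ½ma²t² → LHS [L^2 M T^-2], RHS [L^2 M T^-2] ✓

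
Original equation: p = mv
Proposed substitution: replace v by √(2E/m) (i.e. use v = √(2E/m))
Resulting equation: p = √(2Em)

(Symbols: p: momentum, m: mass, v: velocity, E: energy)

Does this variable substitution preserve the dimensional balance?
Yes

[v] = [L T^-1] and [√(2E/m)] = [L T^-1]. These match, so the substitution replaces a quantity by one of the same dimensions and the result p = √(2Em) has LHS [L M T^-1] vs RHS [L M T^-1] — still consistent.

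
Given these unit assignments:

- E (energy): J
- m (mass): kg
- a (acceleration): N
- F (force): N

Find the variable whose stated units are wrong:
a

The variable a (acceleration) should have units m/s², not N.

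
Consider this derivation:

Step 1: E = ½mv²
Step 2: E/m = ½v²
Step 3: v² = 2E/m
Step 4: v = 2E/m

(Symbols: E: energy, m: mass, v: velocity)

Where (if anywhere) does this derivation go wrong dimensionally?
Step 4

Step 1: E = ½mv² → LHS [L^2 M T^-2], RHS [L^2 M T^-2] ✓
Step 2: E/m = ½v² → LHS [L^2 T^-2], RHS [L^2 T^-2] ✓
Step 3: v² = 2E/m → LHS [L^2 T^-2], RHS [L^2 T^-2] ✓
Step 4: v = 2E/m → LHS [L T^-1], RHS [L^2 T^-2] ✗

The first dimensional inconsistency appears in step 4: v = 2E/m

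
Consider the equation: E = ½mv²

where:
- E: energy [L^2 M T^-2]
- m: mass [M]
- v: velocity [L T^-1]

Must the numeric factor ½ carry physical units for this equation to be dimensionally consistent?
No

E has dimensions [L^2 M T^-2] and mv² already has dimensions [L^2 M T^-2], so the equation balances without ½ contributing any dimensions. ½ is a pure (dimensionless) number; changing or removing it would not affect dimensional consistency.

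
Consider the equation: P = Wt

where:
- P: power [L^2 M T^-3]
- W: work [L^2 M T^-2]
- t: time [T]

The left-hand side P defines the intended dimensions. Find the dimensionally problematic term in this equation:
The right-hand side term Wt

P has dimensions [L^2 M T^-3], but Wt has dimensions [L^2 M T^-1], so the term Wt is dimensionally wrong for P.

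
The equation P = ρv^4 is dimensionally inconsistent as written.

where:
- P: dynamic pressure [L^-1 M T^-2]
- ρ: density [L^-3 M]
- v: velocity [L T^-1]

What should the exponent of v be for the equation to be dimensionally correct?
The exponent of v should be 2: P = ρv^2

The LHS P has dimensions [L^-1 M T^-2]; v has dimensions [L T^-1].
As written, the RHS ρv^4 (exponent 4 on v) has dimensions [L M T^-4], which does not match.
With exponent 2, the RHS ρv^2 has dimensions [L^-1 M T^-2], matching the LHS.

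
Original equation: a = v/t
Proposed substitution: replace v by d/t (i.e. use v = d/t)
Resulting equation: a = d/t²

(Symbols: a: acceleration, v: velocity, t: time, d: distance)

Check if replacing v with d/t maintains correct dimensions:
Yes

[v] = [L T^-1] and [d/t] = [L T^-1]. These match, so the substitution replaces a quantity by one of the same dimensions and the result a = d/t² has LHS [L T^-2] vs RHS [L T^-2] — still consistent.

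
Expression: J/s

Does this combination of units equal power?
Yes

The expression J/s has dimensions [L^2 M T^-3], which is exactly power [L^2 M T^-3].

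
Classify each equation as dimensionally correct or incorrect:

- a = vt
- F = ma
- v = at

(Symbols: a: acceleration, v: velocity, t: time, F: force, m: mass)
Dimensionally correct: F = ma, v = at
Dimensionally incorrect: a = vt
Ordered (correct first, then incorrect): F = ma, v = at, a = vt

- a = vt: LHS [L T^-2], RHS [L] → incorrect ✗
- F = ma: LHS [L M T^-2], RHS [L M T^-2] → correct ✓
- v = at: LHS [L T^-1], RHS [L T^-1] → correct ✓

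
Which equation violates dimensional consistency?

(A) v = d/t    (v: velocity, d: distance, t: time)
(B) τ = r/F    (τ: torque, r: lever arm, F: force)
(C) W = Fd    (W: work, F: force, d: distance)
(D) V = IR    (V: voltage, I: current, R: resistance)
(B) τ = r/F

The equation (B) τ = r/F is dimensionally incorrect.

LHS (τ): [L^2 M T^-2]
RHS (r/F): [M^-1 T^2] ✗

The dimensions do not match. The other three equations balance.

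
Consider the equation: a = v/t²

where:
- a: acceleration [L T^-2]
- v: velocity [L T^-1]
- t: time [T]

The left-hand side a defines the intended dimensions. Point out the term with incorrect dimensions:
The right-hand side term v/t²

a has dimensions [L T^-2], but v/t² has dimensions [L T^-3], so the term v/t² is dimensionally wrong for a.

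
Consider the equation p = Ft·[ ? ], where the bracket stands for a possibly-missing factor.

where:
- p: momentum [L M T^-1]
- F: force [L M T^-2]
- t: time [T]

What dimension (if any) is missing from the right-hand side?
Nothing is missing — the bracketed factor must be dimensionless.

p has dimensions [L M T^-1] and Ft already has dimensions [L M T^-1], so p = Ft is dimensionally complete.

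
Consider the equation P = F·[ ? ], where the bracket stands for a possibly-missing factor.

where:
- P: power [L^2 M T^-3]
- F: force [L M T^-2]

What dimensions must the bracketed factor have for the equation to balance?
[L T^-1] — velocity (e.g. v)

P has dimensions [L^2 M T^-3]; F has dimensions [L M T^-2].
The bracketed factor must supply [L^2 M T^-3] / [L M T^-2] = [L T^-1].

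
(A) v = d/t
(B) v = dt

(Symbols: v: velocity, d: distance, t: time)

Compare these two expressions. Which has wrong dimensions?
(B)

(A) v = d/t: LHS [L T^-1], RHS [L T^-1] ✓
(B) v = dt: LHS [L T^-1], RHS [L T] ✗

Expression (B) v = dt is dimensionally incorrect.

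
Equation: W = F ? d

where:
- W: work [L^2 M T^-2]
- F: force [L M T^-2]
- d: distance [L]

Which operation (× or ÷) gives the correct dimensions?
multiplication (×): W = F × d

W [L^2 M T^-2]; F [L M T^-2]; d [L].
F × d → [L^2 M T^-2] ✓
F ÷ d → [M T^-2] ✗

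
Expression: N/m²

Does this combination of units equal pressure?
Yes

The expression N/m² has dimensions [L^-1 M T^-2], which is exactly pressure [L^-1 M T^-2].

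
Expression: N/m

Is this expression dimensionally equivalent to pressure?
No

The expression N/m has dimensions [M T^-2], but pressure has dimensions [L^-1 M T^-2].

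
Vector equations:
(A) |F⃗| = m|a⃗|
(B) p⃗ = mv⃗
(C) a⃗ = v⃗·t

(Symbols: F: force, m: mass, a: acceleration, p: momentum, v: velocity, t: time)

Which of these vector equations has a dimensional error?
(C) a⃗ = v⃗·t

(A) |F⃗| = m|a⃗|: LHS [L M T^-2], RHS [L M T^-2] ✓ — magnitudes of vectors are scalars
(B) p⃗ = mv⃗: LHS [L M T^-1], RHS [L M T^-1] ✓ — mass (scalar) times velocity (vector)
(C) a⃗ = v⃗·t: LHS [L T^-2], RHS [L] ✗ — acceleration is velocity per time; should be v⃗/t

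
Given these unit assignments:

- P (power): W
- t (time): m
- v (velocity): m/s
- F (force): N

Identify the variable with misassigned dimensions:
t

The variable t (time) should have units s, not m.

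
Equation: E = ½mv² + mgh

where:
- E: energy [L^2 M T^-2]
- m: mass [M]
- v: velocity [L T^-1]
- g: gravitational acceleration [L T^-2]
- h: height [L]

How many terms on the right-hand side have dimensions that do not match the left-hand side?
0

LHS E: [L^2 M T^-2]
- ½mv²: [L^2 M T^-2] ✓
- mgh: [L^2 M T^-2] ✓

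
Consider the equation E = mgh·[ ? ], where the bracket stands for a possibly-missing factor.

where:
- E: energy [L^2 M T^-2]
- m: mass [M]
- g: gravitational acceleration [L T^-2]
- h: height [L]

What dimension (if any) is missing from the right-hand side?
Nothing is missing — the bracketed factor must be dimensionless.

E has dimensions [L^2 M T^-2] and mgh already has dimensions [L^2 M T^-2], so E = mgh is dimensionally complete.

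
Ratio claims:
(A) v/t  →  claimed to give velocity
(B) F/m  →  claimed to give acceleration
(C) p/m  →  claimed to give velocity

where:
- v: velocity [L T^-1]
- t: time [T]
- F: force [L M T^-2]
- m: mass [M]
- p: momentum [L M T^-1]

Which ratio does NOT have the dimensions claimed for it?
(A) v/t does not give velocity

(A) v/t: [L T^-2] ≠ velocity [L T^-1] ✗
(B) F/m: [L T^-2] = acceleration [L T^-2] ✓
(C) p/m: [L T^-1] = velocity [L T^-1] ✓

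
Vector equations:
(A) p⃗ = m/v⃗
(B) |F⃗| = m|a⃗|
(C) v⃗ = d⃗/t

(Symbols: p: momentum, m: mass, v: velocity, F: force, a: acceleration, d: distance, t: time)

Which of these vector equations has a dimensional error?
(A) p⃗ = m/v⃗

(A) p⃗ = m/v⃗: LHS [L M T^-1], RHS [L^-1 M T] ✗ — momentum is mass times velocity; should be mv⃗ (and division by a vector is undefined)
(B) |F⃗| = m|a⃗|: LHS [L M T^-2], RHS [L M T^-2] ✓ — magnitudes of vectors are scalars
(C) v⃗ = d⃗/t: LHS [L T^-1], RHS [L T^-1] ✓ — displacement (vector) divided by time (scalar)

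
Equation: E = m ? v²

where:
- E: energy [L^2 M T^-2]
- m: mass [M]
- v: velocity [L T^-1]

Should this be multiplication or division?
multiplication (×): E = m × v²

E [L^2 M T^-2]; m [M]; v² [L^2 T^-2].
m × v² → [L^2 M T^-2] ✓
m ÷ v² → [L^-2 M T^2] ✗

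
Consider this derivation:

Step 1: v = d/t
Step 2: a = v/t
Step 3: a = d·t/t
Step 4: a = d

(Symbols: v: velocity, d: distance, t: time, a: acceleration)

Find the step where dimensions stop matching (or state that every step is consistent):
Step 3

Step 1: v = d/t → LHS [L T^-1], RHS [L T^-1] ✓
Step 2: a = v/t → LHS [L T^-2], RHS [L T^-2] ✓
Step 3: a = d·t/t → LHS [L T^-2], RHS [L] ✗

The first dimensional inconsistency appears in step 3: a = d·t/t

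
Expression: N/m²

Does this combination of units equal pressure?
Yes

The expression N/m² has dimensions [L^-1 M T^-2], which is exactly pressure [L^-1 M T^-2].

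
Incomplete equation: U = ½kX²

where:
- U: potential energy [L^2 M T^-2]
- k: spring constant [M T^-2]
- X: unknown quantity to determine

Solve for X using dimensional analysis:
X = x (displacement), dimensions [L]

U has dimensions [L^2 M T^-2]; the rest of the RHS (½k) has dimensions [M T^-2].
So X² must have dimensions [L^2], i.e. X has dimensions [L] — X = x (displacement).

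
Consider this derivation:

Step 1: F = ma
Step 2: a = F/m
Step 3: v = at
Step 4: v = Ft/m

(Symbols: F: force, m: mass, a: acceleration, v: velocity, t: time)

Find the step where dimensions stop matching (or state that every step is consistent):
No step introduces an error — all steps are dimensionally consistent.

Step 1: F = ma → LHS [L M T^-2], RHS [L M T^-2] ✓
Step 2: a = F/m → LHS [L T^-2], RHS [L T^-2] ✓
Step 3: v = at → LHS [L T^-1], RHS [L T^-1] ✓
Step 4: v = Ft/m → LHS [L T^-1], RHS [L T^-1] ✓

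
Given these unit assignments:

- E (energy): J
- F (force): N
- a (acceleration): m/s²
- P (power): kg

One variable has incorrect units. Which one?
P

The variable P (power) should have units W, not kg.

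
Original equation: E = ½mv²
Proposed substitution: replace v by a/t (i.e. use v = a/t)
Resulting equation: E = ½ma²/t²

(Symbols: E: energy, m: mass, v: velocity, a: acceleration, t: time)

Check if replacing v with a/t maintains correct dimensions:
No

[v] = [L T^-1] and [a/t] = [L T^-3]. These differ, so the substitution replaces a quantity by one of different dimensions and the result E = ½ma²/t² has LHS [L^2 M T^-2] vs RHS [L^2 M T^-6] — inconsistent.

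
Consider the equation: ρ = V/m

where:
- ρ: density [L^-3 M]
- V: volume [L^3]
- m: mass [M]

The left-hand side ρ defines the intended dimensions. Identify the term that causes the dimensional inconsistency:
The right-hand side term V/m

ρ has dimensions [L^-3 M], but V/m has dimensions [L^3 M^-1], so the term V/m is dimensionally wrong for ρ.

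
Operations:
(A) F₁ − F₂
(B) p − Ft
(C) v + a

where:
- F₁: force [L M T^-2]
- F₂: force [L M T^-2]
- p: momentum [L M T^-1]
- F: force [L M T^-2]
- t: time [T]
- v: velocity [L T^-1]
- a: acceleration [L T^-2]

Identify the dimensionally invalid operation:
(C) v + a

(A) F₁ − F₂: F₁ [L M T^-2] and F₂ [L M T^-2] — same dimensions ✓
(B) p − Ft: p [L M T^-1] and Ft [L M T^-1] — same dimensions ✓
(C) v + a: v [L T^-1] and a [L T^-2] — different dimensions cannot be added/subtracted ✗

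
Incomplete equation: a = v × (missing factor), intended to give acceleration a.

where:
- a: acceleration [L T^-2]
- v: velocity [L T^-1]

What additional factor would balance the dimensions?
1/t (inverse time), dimensions [T^-1]

a has dimensions [L T^-2] and v has dimensions [L T^-1].
The missing factor must have dimensions [L T^-2] / [L T^-1] = [T^-1], i.e. inverse time (1/t).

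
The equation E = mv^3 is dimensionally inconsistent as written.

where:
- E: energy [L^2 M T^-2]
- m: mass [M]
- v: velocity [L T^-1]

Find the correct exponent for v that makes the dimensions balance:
The exponent of v should be 2: E = mv^2

The LHS E has dimensions [L^2 M T^-2]; v has dimensions [L T^-1].
As written, the RHS mv^3 (exponent 3 on v) has dimensions [L^3 M T^-3], which does not match.
With exponent 2, the RHS mv^2 has dimensions [L^2 M T^-2], matching the LHS.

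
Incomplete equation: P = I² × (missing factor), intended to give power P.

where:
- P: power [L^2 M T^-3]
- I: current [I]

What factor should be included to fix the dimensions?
R (resistance), dimensions [I^-2 L^2 M T^-3]

P has dimensions [L^2 M T^-3] and I² has dimensions [I^2].
The missing factor must have dimensions [L^2 M T^-3] / [I^2] = [I^-2 L^2 M T^-3], i.e. resistance (R).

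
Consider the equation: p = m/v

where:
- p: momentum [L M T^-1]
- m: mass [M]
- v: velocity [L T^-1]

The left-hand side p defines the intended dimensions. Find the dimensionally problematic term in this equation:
The right-hand side term m/v

p has dimensions [L M T^-1], but m/v has dimensions [L^-1 M T], so the term m/v is dimensionally wrong for p.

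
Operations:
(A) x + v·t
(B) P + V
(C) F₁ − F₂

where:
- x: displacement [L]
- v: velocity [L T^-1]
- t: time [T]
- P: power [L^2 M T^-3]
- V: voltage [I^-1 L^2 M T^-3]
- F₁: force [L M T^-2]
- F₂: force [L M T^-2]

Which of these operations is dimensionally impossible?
(B) P + V

(A) x + v·t: x [L] and v·t [L] — same dimensions ✓
(B) P + V: P [L^2 M T^-3] and V [I^-1 L^2 M T^-3] — different dimensions cannot be added/subtracted ✗
(C) F₁ − F₂: F₁ [L M T^-2] and F₂ [L M T^-2] — same dimensions ✓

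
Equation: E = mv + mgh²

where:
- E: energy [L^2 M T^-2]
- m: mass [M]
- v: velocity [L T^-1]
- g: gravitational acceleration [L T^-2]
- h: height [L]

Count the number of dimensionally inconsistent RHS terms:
2

LHS E: [L^2 M T^-2]
- mv: [L M T^-1] ✗
- mgh²: [L^3 M T^-2] ✗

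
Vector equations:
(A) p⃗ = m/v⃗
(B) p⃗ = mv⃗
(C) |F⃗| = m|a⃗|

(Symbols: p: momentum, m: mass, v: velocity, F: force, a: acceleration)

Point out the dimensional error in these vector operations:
(A) p⃗ = m/v⃗

(A) p⃗ = m/v⃗: LHS [L M T^-1], RHS [L^-1 M T] ✗ — momentum is mass times velocity; should be mv⃗ (and division by a vector is undefined)
(B) p⃗ = mv⃗: LHS [L M T^-1], RHS [L M T^-1] ✓ — mass (scalar) times velocity (vector)
(C) |F⃗| = m|a⃗|: LHS [L M T^-2], RHS [L M T^-2] ✓ — magnitudes of vectors are scalars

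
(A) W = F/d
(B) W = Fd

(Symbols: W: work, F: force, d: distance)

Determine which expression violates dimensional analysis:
(A)

(A) W = F/d: LHS [L^2 M T^-2], RHS [M T^-2] ✗
(B) W = Fd: LHS [L^2 M T^-2], RHS [L^2 M T^-2] ✓

Expression (A) W = F/d is dimensionally incorrect.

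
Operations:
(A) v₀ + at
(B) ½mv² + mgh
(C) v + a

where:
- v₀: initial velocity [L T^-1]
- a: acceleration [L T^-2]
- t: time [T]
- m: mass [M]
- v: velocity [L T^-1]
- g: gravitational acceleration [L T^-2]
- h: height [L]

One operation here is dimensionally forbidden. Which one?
(C) v + a

(A) v₀ + at: v₀ [L T^-1] and at [L T^-1] — same dimensions ✓
(B) ½mv² + mgh: ½mv² [L^2 M T^-2] and mgh [L^2 M T^-2] — same dimensions ✓
(C) v + a: v [L T^-1] and a [L T^-2] — different dimensions cannot be added/subtracted ✗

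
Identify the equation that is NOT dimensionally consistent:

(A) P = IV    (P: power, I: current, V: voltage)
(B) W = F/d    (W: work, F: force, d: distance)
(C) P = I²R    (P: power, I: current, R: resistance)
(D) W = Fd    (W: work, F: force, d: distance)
(B) W = F/d

The equation (B) W = F/d is dimensionally incorrect.

LHS (W): [L^2 M T^-2]
RHS (F/d): [M T^-2] ✗

The dimensions do not match. The other three equations balance.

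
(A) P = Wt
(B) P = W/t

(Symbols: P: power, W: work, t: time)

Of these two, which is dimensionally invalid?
(A)

(A) P = Wt: LHS [L^2 M T^-3], RHS [L^2 M T^-1] ✗
(B) P = W/t: LHS [L^2 M T^-3], RHS [L^2 M T^-3] ✓

Expression (A) P = Wt is dimensionally incorrect.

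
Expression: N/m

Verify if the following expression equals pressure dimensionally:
No

The expression N/m has dimensions [M T^-2], but pressure has dimensions [L^-1 M T^-2].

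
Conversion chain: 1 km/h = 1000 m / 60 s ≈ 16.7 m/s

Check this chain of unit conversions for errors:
The chain is incorrect (it contains an error).

Incorrect: 1 h = 3600 s, not 60 s (1 km/h ≈ 0.278 m/s)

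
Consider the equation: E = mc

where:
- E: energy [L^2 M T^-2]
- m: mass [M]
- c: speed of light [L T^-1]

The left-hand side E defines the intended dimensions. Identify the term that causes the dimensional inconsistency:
The right-hand side term mc

E has dimensions [L^2 M T^-2], but mc has dimensions [L M T^-1], so the term mc is dimensionally wrong for E.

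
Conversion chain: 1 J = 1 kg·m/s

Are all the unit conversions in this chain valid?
The chain is incorrect (it contains an error).

Incorrect: Joule is kg·m²/s², not kg·m/s (that is momentum)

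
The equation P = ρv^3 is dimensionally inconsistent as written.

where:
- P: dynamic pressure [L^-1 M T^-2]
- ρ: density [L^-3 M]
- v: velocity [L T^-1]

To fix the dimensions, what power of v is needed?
The exponent of v should be 2: P = ρv^2

The LHS P has dimensions [L^-1 M T^-2]; v has dimensions [L T^-1].
As written, the RHS ρv^3 (exponent 3 on v) has dimensions [M T^-3], which does not match.
With exponent 2, the RHS ρv^2 has dimensions [L^-1 M T^-2], matching the LHS.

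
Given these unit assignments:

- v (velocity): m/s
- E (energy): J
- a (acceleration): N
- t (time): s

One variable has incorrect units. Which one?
a

The variable a (acceleration) should have units m/s², not N.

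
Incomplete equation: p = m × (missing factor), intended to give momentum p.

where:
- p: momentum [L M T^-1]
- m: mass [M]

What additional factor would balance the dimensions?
v (velocity), dimensions [L T^-1]

p has dimensions [L M T^-1] and m has dimensions [M].
The missing factor must have dimensions [L M T^-1] / [M] = [L T^-1], i.e. velocity (v).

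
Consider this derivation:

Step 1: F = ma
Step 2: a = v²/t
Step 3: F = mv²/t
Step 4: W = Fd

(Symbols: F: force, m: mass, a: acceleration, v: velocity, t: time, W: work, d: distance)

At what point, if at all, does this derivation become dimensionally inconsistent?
Step 2

Step 1: F = ma → LHS [L M T^-2], RHS [L M T^-2] ✓
Step 2: a = v²/t → LHS [L T^-2], RHS [L^2 T^-3] ✗

The first dimensional inconsistency appears in step 2: a = v²/t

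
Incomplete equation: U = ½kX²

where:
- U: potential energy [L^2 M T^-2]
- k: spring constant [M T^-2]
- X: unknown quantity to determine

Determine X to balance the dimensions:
X = x (displacement), dimensions [L]

U has dimensions [L^2 M T^-2]; the rest of the RHS (½k) has dimensions [M T^-2].
So X² must have dimensions [L^2], i.e. X has dimensions [L] — X = x (displacement).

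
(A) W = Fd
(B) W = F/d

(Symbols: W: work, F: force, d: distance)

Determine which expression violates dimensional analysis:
(B)

(A) W = Fd: LHS [L^2 M T^-2], RHS [L^2 M T^-2] ✓
(B) W = F/d: LHS [L^2 M T^-2], RHS [M T^-2] ✗

Expression (B) W = F/d is dimensionally incorrect.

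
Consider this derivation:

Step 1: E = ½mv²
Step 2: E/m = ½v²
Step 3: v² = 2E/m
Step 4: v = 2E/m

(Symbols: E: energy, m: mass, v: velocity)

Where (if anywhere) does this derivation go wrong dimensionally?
Step 4

Step 1: E = ½mv² → LHS [L^2 M T^-2], RHS [L^2 M T^-2] ✓
Step 2: E/m = ½v² → LHS [L^2 T^-2], RHS [L^2 T^-2] ✓
Step 3: v² = 2E/m → LHS [L^2 T^-2], RHS [L^2 T^-2] ✓
Step 4: v = 2E/m → LHS [L T^-1], RHS [L^2 T^-2] ✗

The first dimensional inconsistency appears in step 4: v = 2E/m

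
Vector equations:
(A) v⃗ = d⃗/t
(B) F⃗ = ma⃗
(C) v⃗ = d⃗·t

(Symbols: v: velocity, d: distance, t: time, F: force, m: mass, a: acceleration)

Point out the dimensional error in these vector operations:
(C) v⃗ = d⃗·t

(A) v⃗ = d⃗/t: LHS [L T^-1], RHS [L T^-1] ✓ — displacement (vector) divided by time (scalar)
(B) F⃗ = ma⃗: LHS [L M T^-2], RHS [L M T^-2] ✓ — Force and acceleration are vectors, mass is a scalar
(C) v⃗ = d⃗·t: LHS [L T^-1], RHS [L T] ✗ — velocity is displacement per time; should be d⃗/t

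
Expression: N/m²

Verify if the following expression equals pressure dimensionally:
Yes

The expression N/m² has dimensions [L^-1 M T^-2], which is exactly pressure [L^-1 M T^-2].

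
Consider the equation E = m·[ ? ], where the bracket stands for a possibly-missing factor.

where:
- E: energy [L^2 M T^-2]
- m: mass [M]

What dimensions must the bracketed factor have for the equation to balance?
[L^2 T^-2] — velocity squared (e.g. v²)

E has dimensions [L^2 M T^-2]; m has dimensions [M].
The bracketed factor must supply [L^2 M T^-2] / [M] = [L^2 T^-2].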